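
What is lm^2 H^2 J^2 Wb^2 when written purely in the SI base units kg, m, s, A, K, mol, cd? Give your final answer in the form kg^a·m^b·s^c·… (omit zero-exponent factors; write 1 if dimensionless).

kg⁶·m¹²·s⁻¹²·A⁻⁶·cd²

lm = cd·sr = cd (luminous flux; sr is dimensionless).
So lm² = cd².
H = Wb/A (inductance = flux per current),
    = kg·m²·s⁻²·A⁻².
So H² = kg²·m⁴·s⁻⁴·A⁻⁴.
J = N·m (work = force × distance),
    = kg·m²·s⁻².
So J² = kg²·m⁴·s⁻⁴.
Wb = V·s (flux: a volt is a weber per second),
    = kg·m²·s⁻²·A⁻¹.
So Wb² = kg²·m⁴·s⁻⁴·A⁻².
Combining: lm²·H²·J²·Wb² = cd² · (kg²·m⁴·s⁻⁴·A⁻⁴) · (kg²·m⁴·s⁻⁴) · (kg²·m⁴·s⁻⁴·A⁻²) = kg⁶·m¹²·s⁻¹²·A⁻⁶·cd².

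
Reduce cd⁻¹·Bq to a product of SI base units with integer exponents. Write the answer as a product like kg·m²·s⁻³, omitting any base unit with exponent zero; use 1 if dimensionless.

Bq = 1/s = s⁻¹ (activity is decays per second).
Combining: cd⁻¹·Bq = cd⁻¹ · s⁻¹ = s⁻¹·cd⁻¹.

s⁻¹·cd⁻¹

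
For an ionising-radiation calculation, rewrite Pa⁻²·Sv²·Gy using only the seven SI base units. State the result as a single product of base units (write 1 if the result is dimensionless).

kg⁻²·m⁸·s⁻²

Pa = kg·m⁻¹·s⁻².
So Pa⁻² = kg⁻²·m²·s⁴.
Sv = m²·s⁻².
So Sv² = m⁴·s⁻⁴.
Gy = m²·s⁻².
Combining: Pa⁻²·Sv²·Gy = (kg⁻²·m²·s⁴) · (m⁴·s⁻⁴) · (m²·s⁻²) = kg⁻²·m⁸·s⁻².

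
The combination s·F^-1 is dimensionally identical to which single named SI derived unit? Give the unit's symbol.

Ω

F = kg⁻¹·m⁻²·s⁴·A².
So F⁻¹ = kg·m²·s⁻⁴·A⁻².
Combining: s·F⁻¹ = s · (kg·m²·s⁻⁴·A⁻²) = kg·m²·s⁻³·A⁻².
kg·m²·s⁻³·A⁻² is the base-SI form of the ohm.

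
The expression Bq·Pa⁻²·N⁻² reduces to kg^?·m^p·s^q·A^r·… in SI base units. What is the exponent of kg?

-4

Bq = 1/s = s⁻¹ (activity is decays per second).
Pa = N/m² (pressure = force per area),
    = kg·m⁻¹·s⁻².
So Pa⁻² = kg⁻²·m²·s⁴.
N = kg·m/s² = kg·m·s⁻² (force = mass × acceleration).
So N⁻² = kg⁻²·m⁻²·s⁴.
Combining: Bq·Pa⁻²·N⁻² = s⁻¹ · (kg⁻²·m²·s⁴) · (kg⁻²·m⁻²·s⁴) = kg⁻⁴·s⁷.
The exponent of kg is -4.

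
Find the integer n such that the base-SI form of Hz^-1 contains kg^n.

0

Hz = s⁻¹.
So Hz⁻¹ = s.
The exponent of kg is 0.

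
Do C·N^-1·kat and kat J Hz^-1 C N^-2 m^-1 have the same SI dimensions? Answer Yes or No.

No

Left side:
  C = s·A.
  N = kg·m·s⁻².
  So N⁻¹ = kg⁻¹·m⁻¹·s².
  kat = s⁻¹·mol.
  Combining: C·N⁻¹·kat = (s·A) · (kg⁻¹·m⁻¹·s²) · (s⁻¹·mol) = kg⁻¹·m⁻¹·s²·A·mol.
Right side:
  kat = s⁻¹·mol.
  J = kg·m²·s⁻².
  Hz = s⁻¹.
  So Hz⁻¹ = s.
  C = s·A.
  N = kg·m·s⁻².
  So N⁻² = kg⁻²·m⁻²·s⁴.
  Combining: kat·J·Hz⁻¹·C·N⁻²·m⁻¹ = (s⁻¹·mol) · (kg·m²·s⁻²) · s · (s·A) · (kg⁻²·m⁻²·s⁴) · m⁻¹ = kg⁻¹·m⁻¹·s³·A·mol.
Left is kg⁻¹·m⁻¹·s²·A·mol; right is kg⁻¹·m⁻¹·s³·A·mol — different.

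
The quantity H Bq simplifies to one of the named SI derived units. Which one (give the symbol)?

H = Wb/A (inductance = flux per current),
    = kg·m²·s⁻²·A⁻².
Bq = 1/s = s⁻¹ (activity is decays per second).
Combining: H·Bq = (kg·m²·s⁻²·A⁻²) · s⁻¹ = kg·m²·s⁻³·A⁻².
kg·m²·s⁻³·A⁻² is the base-SI form of the ohm.

Ω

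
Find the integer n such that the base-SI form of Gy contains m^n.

Gy = J/kg (absorbed dose = energy per mass),
    = m²·s⁻².
The exponent of m is 2.

2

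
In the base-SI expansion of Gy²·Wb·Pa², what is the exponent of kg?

3

Gy = J/kg (absorbed dose = energy per mass),
    = m²·s⁻².
So Gy² = m⁴·s⁻⁴.
Wb = V·s (flux: a volt is a weber per second),
    = kg·m²·s⁻²·A⁻¹.
Pa = N/m² (pressure = force per area),
    = kg·m⁻¹·s⁻².
So Pa² = kg²·m⁻²·s⁻⁴.
Combining: Gy²·Wb·Pa² = (m⁴·s⁻⁴) · (kg·m²·s⁻²·A⁻¹) · (kg²·m⁻²·s⁻⁴) = kg³·m⁴·s⁻¹⁰·A⁻¹.
The exponent of kg is 3.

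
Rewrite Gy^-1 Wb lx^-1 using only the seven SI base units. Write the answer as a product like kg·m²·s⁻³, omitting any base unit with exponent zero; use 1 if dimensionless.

kg·m²·A⁻¹·cd⁻¹

Gy = m²·s⁻².
So Gy⁻¹ = m⁻²·s².
Wb = kg·m²·s⁻²·A⁻¹.
lx = m⁻²·cd.
So lx⁻¹ = m²·cd⁻¹.
Combining: Gy⁻¹·Wb·lx⁻¹ = (m⁻²·s²) · (kg·m²·s⁻²·A⁻¹) · (m²·cd⁻¹) = kg·m²·A⁻¹·cd⁻¹.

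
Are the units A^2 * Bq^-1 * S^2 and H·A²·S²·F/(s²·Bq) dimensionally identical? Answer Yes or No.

Left side:
  Bq = 1/s = s⁻¹ (activity is decays per second).
  So Bq⁻¹ = s.
  S = 1/Ω (conductance is reciprocal resistance),
      = kg⁻¹·m⁻²·s³·A².
  So S² = kg⁻²·m⁻⁴·s⁶·A⁴.
  Combining: A²·Bq⁻¹·S² = A² · s · (kg⁻²·m⁻⁴·s⁶·A⁴) = kg⁻²·m⁻⁴·s⁷·A⁶.
Right side:
  H = kg·m²·s⁻²·A⁻².
  S = kg⁻¹·m⁻²·s³·A².
  So S² = kg⁻²·m⁻⁴·s⁶·A⁴.
  Bq = s⁻¹.
  So Bq⁻¹ = s.
  F = kg⁻¹·m⁻²·s⁴·A².
  Combining: H·A²·s⁻²·S²·Bq⁻¹·F = (kg·m²·s⁻²·A⁻²) · A² · s⁻² · (kg⁻²·m⁻⁴·s⁶·A⁴) · s · (kg⁻¹·m⁻²·s⁴·A²) = kg⁻²·m⁻⁴·s⁷·A⁶.
Both reduce to kg⁻²·m⁻⁴·s⁷·A⁶.

Yes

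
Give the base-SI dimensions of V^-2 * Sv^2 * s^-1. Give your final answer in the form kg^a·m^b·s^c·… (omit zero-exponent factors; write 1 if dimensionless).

V = W/A (potential = power per current),
    = kg·m²·s⁻³·A⁻¹.
So V⁻² = kg⁻²·m⁻⁴·s⁶·A².
Sv = J/kg (equivalent dose = energy per mass),
    = m²·s⁻².
So Sv² = m⁴·s⁻⁴.
Combining: V⁻²·Sv²·s⁻¹ = (kg⁻²·m⁻⁴·s⁶·A²) · (m⁴·s⁻⁴) · s⁻¹ = kg⁻²·s·A².

kg⁻²·s·A²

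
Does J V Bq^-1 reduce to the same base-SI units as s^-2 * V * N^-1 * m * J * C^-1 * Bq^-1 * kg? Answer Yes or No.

Left side:
  J = N·m (work = force × distance),
      = kg·m²·s⁻².
  V = W/A (potential = power per current),
      = kg·m²·s⁻³·A⁻¹.
  Bq = 1/s = s⁻¹ (activity is decays per second).
  So Bq⁻¹ = s.
  Combining: J·V·Bq⁻¹ = (kg·m²·s⁻²) · (kg·m²·s⁻³·A⁻¹) · s = kg²·m⁴·s⁻⁴·A⁻¹.
Right side:
  V = W/A (potential = power per current),
      = kg·m²·s⁻³·A⁻¹.
  N = kg·m/s² = kg·m·s⁻² (force = mass × acceleration).
  So N⁻¹ = kg⁻¹·m⁻¹·s².
  J = N·m (work = force × distance),
      = kg·m²·s⁻².
  C = A·s = s·A (charge = current × time).
  So C⁻¹ = s⁻¹·A⁻¹.
  Bq = 1/s = s⁻¹ (activity is decays per second).
  So Bq⁻¹ = s.
  Combining: s⁻²·V·N⁻¹·m·J·C⁻¹·Bq⁻¹·kg = s⁻² · (kg·m²·s⁻³·A⁻¹) · (kg⁻¹·m⁻¹·s²) · m · (kg·m²·s⁻²) · (s⁻¹·A⁻¹) · s · kg = kg²·m⁴·s⁻⁵·A⁻².
Left is kg²·m⁴·s⁻⁴·A⁻¹; right is kg²·m⁴·s⁻⁵·A⁻² — different.

No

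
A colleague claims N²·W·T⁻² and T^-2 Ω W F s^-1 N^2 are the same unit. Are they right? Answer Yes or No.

Yes

Left side:
  N = kg·m/s² = kg·m·s⁻² (force = mass × acceleration).
  So N² = kg²·m²·s⁻⁴.
  W = J/s (power = energy per time),
      = kg·m²·s⁻³.
  T = Wb/m² (flux density = flux per area),
      = kg·s⁻²·A⁻¹.
  So T⁻² = kg⁻²·s⁴·A².
  Combining: N²·W·T⁻² = (kg²·m²·s⁻⁴) · (kg·m²·s⁻³) · (kg⁻²·s⁴·A²) = kg·m⁴·s⁻³·A².
Right side:
  T = Wb/m² (flux density = flux per area),
      = kg·s⁻²·A⁻¹.
  So T⁻² = kg⁻²·s⁴·A².
  Ω = V/A (resistance = voltage per current),
      = kg·m²·s⁻³·A⁻².
  W = J/s (power = energy per time),
      = kg·m²·s⁻³.
  F = C/V (capacitance = charge per voltage),
      = A·s/(kg·m²·s⁻³·A⁻¹) (substituting C and V),
      = kg⁻¹·m⁻²·s⁴·A².
  N = kg·m/s² = kg·m·s⁻² (force = mass × acceleration).
  So N² = kg²·m²·s⁻⁴.
  Combining: T⁻²·Ω·W·F·s⁻¹·N² = (kg⁻²·s⁴·A²) · (kg·m²·s⁻³·A⁻²) · (kg·m²·s⁻³) · (kg⁻¹·m⁻²·s⁴·A²) · s⁻¹ · (kg²·m²·s⁻⁴) = kg·m⁴·s⁻³·A².
Both reduce to kg·m⁴·s⁻³·A².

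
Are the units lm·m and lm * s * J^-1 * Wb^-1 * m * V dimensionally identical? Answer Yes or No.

Left side:
  lm = cd.
  Combining: lm·m = cd · m = m·cd.
Right side:
  lm = cd·sr = cd (luminous flux; sr is dimensionless).
  J = N·m (work = force × distance),
      = kg·m²·s⁻².
  So J⁻¹ = kg⁻¹·m⁻²·s².
  Wb = V·s (flux: a volt is a weber per second),
      = kg·m²·s⁻²·A⁻¹.
  So Wb⁻¹ = kg⁻¹·m⁻²·s²·A.
  V = W/A (potential = power per current),
      = kg·m²·s⁻³·A⁻¹.
  Combining: lm·s·J⁻¹·Wb⁻¹·m·V = cd · s · (kg⁻¹·m⁻²·s²) · (kg⁻¹·m⁻²·s²·A) · m · (kg·m²·s⁻³·A⁻¹) = kg⁻¹·m⁻¹·s²·cd.
Left is m·cd; right is kg⁻¹·m⁻¹·s²·cd — different.

No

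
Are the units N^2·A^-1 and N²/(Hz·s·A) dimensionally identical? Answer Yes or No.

Left side:
  N = kg·m·s⁻².
  So N² = kg²·m²·s⁻⁴.
  Combining: N²·A⁻¹ = (kg²·m²·s⁻⁴) · A⁻¹ = kg²·m²·s⁻⁴·A⁻¹.
Right side:
  Hz = 1/s = s⁻¹ (frequency is cycles per second).
  So Hz⁻¹ = s.
  N = kg·m/s² = kg·m·s⁻² (force = mass × acceleration).
  So N² = kg²·m²·s⁻⁴.
  Combining: Hz⁻¹·s⁻¹·N²·A⁻¹ = s · s⁻¹ · (kg²·m²·s⁻⁴) · A⁻¹ = kg²·m²·s⁻⁴·A⁻¹.
Both reduce to kg²·m²·s⁻⁴·A⁻¹.

Yes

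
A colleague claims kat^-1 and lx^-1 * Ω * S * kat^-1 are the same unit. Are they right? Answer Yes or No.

No

Left side:
  kat = s⁻¹·mol.
  So kat⁻¹ = s·mol⁻¹.
Right side:
  lx = m⁻²·cd.
  So lx⁻¹ = m²·cd⁻¹.
  Ω = kg·m²·s⁻³·A⁻².
  S = kg⁻¹·m⁻²·s³·A².
  kat = s⁻¹·mol.
  So kat⁻¹ = s·mol⁻¹.
  Combining: lx⁻¹·Ω·S·kat⁻¹ = (m²·cd⁻¹) · (kg·m²·s⁻³·A⁻²) · (kg⁻¹·m⁻²·s³·A²) · (s·mol⁻¹) = m²·s·mol⁻¹·cd⁻¹.
Left is s·mol⁻¹; right is m²·s·mol⁻¹·cd⁻¹ — different.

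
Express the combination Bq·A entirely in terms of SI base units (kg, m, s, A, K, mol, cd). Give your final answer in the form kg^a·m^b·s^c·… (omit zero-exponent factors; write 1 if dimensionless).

Bq = 1/s = s⁻¹ (activity is decays per second).
Combining: Bq·A = s⁻¹ · A = s⁻¹·A.

s⁻¹·A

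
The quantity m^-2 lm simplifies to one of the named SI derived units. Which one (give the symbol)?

lx

lm = cd.
Combining: m⁻²·lm = m⁻² · cd = m⁻²·cd.
m⁻²·cd is the base-SI form of the lux.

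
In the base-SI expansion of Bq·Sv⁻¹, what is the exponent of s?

1

Bq = 1/s = s⁻¹ (activity is decays per second).
Sv = J/kg (equivalent dose = energy per mass),
    = m²·s⁻².
So Sv⁻¹ = m⁻²·s².
Combining: Bq·Sv⁻¹ = s⁻¹ · (m⁻²·s²) = m⁻²·s.
The exponent of s is 1.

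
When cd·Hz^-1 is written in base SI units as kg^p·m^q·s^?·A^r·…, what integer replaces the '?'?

Hz = s⁻¹.
So Hz⁻¹ = s.
Combining: cd·Hz⁻¹ = cd · s = s·cd.
The exponent of s is 1.

1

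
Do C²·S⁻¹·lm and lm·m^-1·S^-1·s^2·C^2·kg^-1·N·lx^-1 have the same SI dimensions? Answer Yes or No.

No

Left side:
  C = A·s = s·A (charge = current × time).
  So C² = s²·A².
  S = 1/Ω (conductance is reciprocal resistance),
      = kg⁻¹·m⁻²·s³·A².
  So S⁻¹ = kg·m²·s⁻³·A⁻².
  lm = cd·sr = cd (luminous flux; sr is dimensionless).
  Combining: C²·S⁻¹·lm = (s²·A²) · (kg·m²·s⁻³·A⁻²) · cd = kg·m²·s⁻¹·cd.
Right side:
  lm = cd·sr = cd (luminous flux; sr is dimensionless).
  S = 1/Ω (conductance is reciprocal resistance),
      = kg⁻¹·m⁻²·s³·A².
  So S⁻¹ = kg·m²·s⁻³·A⁻².
  C = A·s = s·A (charge = current × time).
  So C² = s²·A².
  N = kg·m/s² = kg·m·s⁻² (force = mass × acceleration).
  lx = lm/m² (illuminance = luminous flux per area),
      = m⁻²·cd.
  So lx⁻¹ = m²·cd⁻¹.
  Combining: lm·m⁻¹·S⁻¹·s²·C²·kg⁻¹·N·lx⁻¹ = cd · m⁻¹ · (kg·m²·s⁻³·A⁻²) · s² · (s²·A²) · kg⁻¹ · (kg·m·s⁻²) · (m²·cd⁻¹) = kg·m⁴·s⁻¹.
Left is kg·m²·s⁻¹·cd; right is kg·m⁴·s⁻¹ — different.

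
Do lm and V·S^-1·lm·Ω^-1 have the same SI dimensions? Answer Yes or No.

Left side:
  lm = cd·sr = cd (luminous flux; sr is dimensionless).
Right side:
  V = W/A (potential = power per current),
      = kg·m²·s⁻³·A⁻¹.
  S = 1/Ω (conductance is reciprocal resistance),
      = kg⁻¹·m⁻²·s³·A².
  So S⁻¹ = kg·m²·s⁻³·A⁻².
  lm = cd·sr = cd (luminous flux; sr is dimensionless).
  Ω = V/A (resistance = voltage per current),
      = kg·m²·s⁻³·A⁻².
  So Ω⁻¹ = kg⁻¹·m⁻²·s³·A².
  Combining: V·S⁻¹·lm·Ω⁻¹ = (kg·m²·s⁻³·A⁻¹) · (kg·m²·s⁻³·A⁻²) · cd · (kg⁻¹·m⁻²·s³·A²) = kg·m²·s⁻³·A⁻¹·cd.
Left is cd; right is kg·m²·s⁻³·A⁻¹·cd — different.

No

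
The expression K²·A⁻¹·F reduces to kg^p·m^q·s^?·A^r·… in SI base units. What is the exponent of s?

F = C/V (capacitance = charge per voltage),
    = A·s/(kg·m²·s⁻³·A⁻¹) (substituting C and V),
    = kg⁻¹·m⁻²·s⁴·A².
Combining: K²·A⁻¹·F = K² · A⁻¹ · (kg⁻¹·m⁻²·s⁴·A²) = kg⁻¹·m⁻²·s⁴·A·K².
The exponent of s is 4.

4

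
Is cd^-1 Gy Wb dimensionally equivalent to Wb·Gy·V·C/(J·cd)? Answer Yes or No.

Left side:
  Gy = J/kg (absorbed dose = energy per mass),
      = m²·s⁻².
  Wb = V·s (flux: a volt is a weber per second),
      = kg·m²·s⁻²·A⁻¹.
  Combining: cd⁻¹·Gy·Wb = cd⁻¹ · (m²·s⁻²) · (kg·m²·s⁻²·A⁻¹) = kg·m⁴·s⁻⁴·A⁻¹·cd⁻¹.
Right side:
  Wb = kg·m²·s⁻²·A⁻¹.
  Gy = m²·s⁻².
  J = kg·m²·s⁻².
  So J⁻¹ = kg⁻¹·m⁻²·s².
  V = kg·m²·s⁻³·A⁻¹.
  C = s·A.
  Combining: Wb·Gy·J⁻¹·V·C·cd⁻¹ = (kg·m²·s⁻²·A⁻¹) · (m²·s⁻²) · (kg⁻¹·m⁻²·s²) · (kg·m²·s⁻³·A⁻¹) · (s·A) · cd⁻¹ = kg·m⁴·s⁻⁴·A⁻¹·cd⁻¹.
Both reduce to kg·m⁴·s⁻⁴·A⁻¹·cd⁻¹.

Yes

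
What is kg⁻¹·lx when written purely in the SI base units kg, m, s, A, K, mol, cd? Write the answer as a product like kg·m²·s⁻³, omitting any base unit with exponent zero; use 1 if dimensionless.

lx = lm/m² (illuminance = luminous flux per area),
    = m⁻²·cd.
Combining: kg⁻¹·lx = kg⁻¹ · (m⁻²·cd) = kg⁻¹·m⁻²·cd.

kg⁻¹·m⁻²·cd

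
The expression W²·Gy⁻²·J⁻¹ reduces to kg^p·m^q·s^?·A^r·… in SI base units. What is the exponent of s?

W = kg·m²·s⁻³.
So W² = kg²·m⁴·s⁻⁶.
Gy = m²·s⁻².
So Gy⁻² = m⁻⁴·s⁴.
J = kg·m²·s⁻².
So J⁻¹ = kg⁻¹·m⁻²·s².
Combining: W²·Gy⁻²·J⁻¹ = (kg²·m⁴·s⁻⁶) · (m⁻⁴·s⁴) · (kg⁻¹·m⁻²·s²) = kg·m⁻².
The exponent of s is 0.

0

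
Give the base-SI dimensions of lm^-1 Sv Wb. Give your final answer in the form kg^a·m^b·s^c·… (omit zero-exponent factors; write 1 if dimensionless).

lm = cd.
So lm⁻¹ = cd⁻¹.
Sv = m²·s⁻².
Wb = kg·m²·s⁻²·A⁻¹.
Combining: lm⁻¹·Sv·Wb = cd⁻¹ · (m²·s⁻²) · (kg·m²·s⁻²·A⁻¹) = kg·m⁴·s⁻⁴·A⁻¹·cd⁻¹.

kg·m⁴·s⁻⁴·A⁻¹·cd⁻¹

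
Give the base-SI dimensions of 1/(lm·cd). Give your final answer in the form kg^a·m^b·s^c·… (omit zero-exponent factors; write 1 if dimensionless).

lm = cd·sr = cd (luminous flux; sr is dimensionless).
So lm⁻¹ = cd⁻¹.
Combining: lm⁻¹·cd⁻¹ = cd⁻¹ · cd⁻¹ = cd⁻².

cd⁻²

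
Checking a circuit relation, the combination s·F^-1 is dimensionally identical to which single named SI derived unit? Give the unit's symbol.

F = kg⁻¹·m⁻²·s⁴·A².
So F⁻¹ = kg·m²·s⁻⁴·A⁻².
Combining: s·F⁻¹ = s · (kg·m²·s⁻⁴·A⁻²) = kg·m²·s⁻³·A⁻².
kg·m²·s⁻³·A⁻² is the base-SI form of the ohm.

Ω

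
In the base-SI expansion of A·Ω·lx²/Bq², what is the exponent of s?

Ω = V/A (resistance = voltage per current),
    = kg·m²·s⁻³·A⁻².
lx = lm/m² (illuminance = luminous flux per area),
    = m⁻²·cd.
So lx² = m⁻⁴·cd².
Bq = 1/s = s⁻¹ (activity is decays per second).
So Bq⁻² = s².
Combining: A·Ω·lx²·Bq⁻² = A · (kg·m²·s⁻³·A⁻²) · (m⁻⁴·cd²) · s² = kg·m⁻²·s⁻¹·A⁻¹·cd².
The exponent of s is -1.

-1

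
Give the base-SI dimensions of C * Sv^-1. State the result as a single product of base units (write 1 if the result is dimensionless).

m⁻²·s³·A

C = s·A.
Sv = m²·s⁻².
So Sv⁻¹ = m⁻²·s².
Combining: C·Sv⁻¹ = (s·A) · (m⁻²·s²) = m⁻²·s³·A.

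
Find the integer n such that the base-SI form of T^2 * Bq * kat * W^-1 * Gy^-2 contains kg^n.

1

T = kg·s⁻²·A⁻¹.
So T² = kg²·s⁻⁴·A⁻².
Bq = s⁻¹.
kat = s⁻¹·mol.
W = kg·m²·s⁻³.
So W⁻¹ = kg⁻¹·m⁻²·s³.
Gy = m²·s⁻².
So Gy⁻² = m⁻⁴·s⁴.
Combining: T²·Bq·kat·W⁻¹·Gy⁻² = (kg²·s⁻⁴·A⁻²) · s⁻¹ · (s⁻¹·mol) · (kg⁻¹·m⁻²·s³) · (m⁻⁴·s⁴) = kg·m⁻⁶·s·A⁻²·mol.
The exponent of kg is 1.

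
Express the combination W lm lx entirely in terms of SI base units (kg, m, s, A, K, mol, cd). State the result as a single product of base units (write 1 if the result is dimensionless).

W = J/s (power = energy per time),
    = kg·m²·s⁻³.
lm = cd·sr = cd (luminous flux; sr is dimensionless).
lx = lm/m² (illuminance = luminous flux per area),
    = m⁻²·cd.
Combining: W·lm·lx = (kg·m²·s⁻³) · cd · (m⁻²·cd) = kg·s⁻³·cd².

kg·s⁻³·cd²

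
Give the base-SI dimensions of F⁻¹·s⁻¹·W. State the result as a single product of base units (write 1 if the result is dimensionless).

F = kg⁻¹·m⁻²·s⁴·A².
So F⁻¹ = kg·m²·s⁻⁴·A⁻².
W = kg·m²·s⁻³.
Combining: F⁻¹·s⁻¹·W = (kg·m²·s⁻⁴·A⁻²) · s⁻¹ · (kg·m²·s⁻³) = kg²·m⁴·s⁻⁸·A⁻².

kg²·m⁴·s⁻⁸·A⁻²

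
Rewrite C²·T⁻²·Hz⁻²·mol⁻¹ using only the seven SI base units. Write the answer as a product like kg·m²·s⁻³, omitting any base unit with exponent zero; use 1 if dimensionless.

C = s·A.
So C² = s²·A².
T = kg·s⁻²·A⁻¹.
So T⁻² = kg⁻²·s⁴·A².
Hz = s⁻¹.
So Hz⁻² = s².
Combining: C²·T⁻²·Hz⁻²·mol⁻¹ = (s²·A²) · (kg⁻²·s⁴·A²) · s² · mol⁻¹ = kg⁻²·s⁸·A⁴·mol⁻¹.

kg⁻²·s⁸·A⁴·mol⁻¹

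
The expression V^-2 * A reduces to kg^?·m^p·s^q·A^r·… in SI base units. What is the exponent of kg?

V = W/A (potential = power per current),
    = kg·m²·s⁻³·A⁻¹.
So V⁻² = kg⁻²·m⁻⁴·s⁶·A².
Combining: V⁻²·A = (kg⁻²·m⁻⁴·s⁶·A²) · A = kg⁻²·m⁻⁴·s⁶·A³.
The exponent of kg is -2.

-2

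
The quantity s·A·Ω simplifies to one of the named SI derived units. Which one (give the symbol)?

Ω = kg·m²·s⁻³·A⁻².
Combining: s·A·Ω = s · A · (kg·m²·s⁻³·A⁻²) = kg·m²·s⁻²·A⁻¹.
kg·m²·s⁻²·A⁻¹ is the base-SI form of the weber.

Wb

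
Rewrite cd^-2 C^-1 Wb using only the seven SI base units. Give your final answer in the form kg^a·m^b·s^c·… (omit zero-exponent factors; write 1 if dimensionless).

kg·m²·s⁻³·A⁻²·cd⁻²

C = A·s = s·A (charge = current × time).
So C⁻¹ = s⁻¹·A⁻¹.
Wb = V·s (flux: a volt is a weber per second),
    = kg·m²·s⁻²·A⁻¹.
Combining: cd⁻²·C⁻¹·Wb = cd⁻² · (s⁻¹·A⁻¹) · (kg·m²·s⁻²·A⁻¹) = kg·m²·s⁻³·A⁻²·cd⁻².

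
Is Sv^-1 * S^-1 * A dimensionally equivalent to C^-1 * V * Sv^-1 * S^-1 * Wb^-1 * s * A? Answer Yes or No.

No

Left side:
  Sv = J/kg (equivalent dose = energy per mass),
      = m²·s⁻².
  So Sv⁻¹ = m⁻²·s².
  S = 1/Ω (conductance is reciprocal resistance),
      = kg⁻¹·m⁻²·s³·A².
  So S⁻¹ = kg·m²·s⁻³·A⁻².
  Combining: Sv⁻¹·S⁻¹·A = (m⁻²·s²) · (kg·m²·s⁻³·A⁻²) · A = kg·s⁻¹·A⁻¹.
Right side:
  C = s·A.
  So C⁻¹ = s⁻¹·A⁻¹.
  V = kg·m²·s⁻³·A⁻¹.
  Sv = m²·s⁻².
  So Sv⁻¹ = m⁻²·s².
  S = kg⁻¹·m⁻²·s³·A².
  So S⁻¹ = kg·m²·s⁻³·A⁻².
  Wb = kg·m²·s⁻²·A⁻¹.
  So Wb⁻¹ = kg⁻¹·m⁻²·s²·A.
  Combining: C⁻¹·V·Sv⁻¹·S⁻¹·Wb⁻¹·s·A = (s⁻¹·A⁻¹) · (kg·m²·s⁻³·A⁻¹) · (m⁻²·s²) · (kg·m²·s⁻³·A⁻²) · (kg⁻¹·m⁻²·s²·A) · s · A = kg·s⁻²·A⁻².
Left is kg·s⁻¹·A⁻¹; right is kg·s⁻²·A⁻² — different.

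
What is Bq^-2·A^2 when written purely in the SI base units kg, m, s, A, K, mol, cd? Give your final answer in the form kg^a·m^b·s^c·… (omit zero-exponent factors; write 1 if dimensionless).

Bq = 1/s = s⁻¹ (activity is decays per second).
So Bq⁻² = s².
Combining: Bq⁻²·A² = s² · A² = s²·A².

s²·A²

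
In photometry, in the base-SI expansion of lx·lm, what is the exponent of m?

-2

lx = m⁻²·cd.
lm = cd.
Combining: lx·lm = (m⁻²·cd) · cd = m⁻²·cd².
The exponent of m is -2.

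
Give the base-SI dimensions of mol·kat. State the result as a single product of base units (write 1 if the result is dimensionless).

s⁻¹·mol²

kat = s⁻¹·mol.
Combining: mol·kat = mol · (s⁻¹·mol) = s⁻¹·mol².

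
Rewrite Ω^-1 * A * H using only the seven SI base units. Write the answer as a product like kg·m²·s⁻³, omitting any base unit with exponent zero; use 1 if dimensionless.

Ω = V/A (resistance = voltage per current),
    = kg·m²·s⁻³·A⁻².
So Ω⁻¹ = kg⁻¹·m⁻²·s³·A².
H = Wb/A (inductance = flux per current),
    = kg·m²·s⁻²·A⁻².
Combining: Ω⁻¹·A·H = (kg⁻¹·m⁻²·s³·A²) · A · (kg·m²·s⁻²·A⁻²) = s·A.

s·A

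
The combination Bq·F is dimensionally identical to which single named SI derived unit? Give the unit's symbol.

S

Bq = 1/s = s⁻¹ (activity is decays per second).
F = C/V (capacitance = charge per voltage),
    = A·s/(kg·m²·s⁻³·A⁻¹) (substituting C and V),
    = kg⁻¹·m⁻²·s⁴·A².
Combining: Bq·F = s⁻¹ · (kg⁻¹·m⁻²·s⁴·A²) = kg⁻¹·m⁻²·s³·A².
kg⁻¹·m⁻²·s³·A² is the base-SI form of the siemens.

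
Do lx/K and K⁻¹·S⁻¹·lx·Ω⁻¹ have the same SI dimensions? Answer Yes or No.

Left side:
  lx = lm/m² (illuminance = luminous flux per area),
      = m⁻²·cd.
  Combining: lx·K⁻¹ = (m⁻²·cd) · K⁻¹ = m⁻²·K⁻¹·cd.
Right side:
  S = kg⁻¹·m⁻²·s³·A².
  So S⁻¹ = kg·m²·s⁻³·A⁻².
  lx = m⁻²·cd.
  Ω = kg·m²·s⁻³·A⁻².
  So Ω⁻¹ = kg⁻¹·m⁻²·s³·A².
  Combining: K⁻¹·S⁻¹·lx·Ω⁻¹ = K⁻¹ · (kg·m²·s⁻³·A⁻²) · (m⁻²·cd) · (kg⁻¹·m⁻²·s³·A²) = m⁻²·K⁻¹·cd.
Both reduce to m⁻²·K⁻¹·cd.

Yes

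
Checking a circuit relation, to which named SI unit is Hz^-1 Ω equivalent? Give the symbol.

H

Hz = s⁻¹.
So Hz⁻¹ = s.
Ω = kg·m²·s⁻³·A⁻².
Combining: Hz⁻¹·Ω = s · (kg·m²·s⁻³·A⁻²) = kg·m²·s⁻²·A⁻².
kg·m²·s⁻²·A⁻² is the base-SI form of the henry.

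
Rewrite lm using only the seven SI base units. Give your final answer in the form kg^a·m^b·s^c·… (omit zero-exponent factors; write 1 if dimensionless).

lm = cd·sr = cd (luminous flux; sr is dimensionless).

cd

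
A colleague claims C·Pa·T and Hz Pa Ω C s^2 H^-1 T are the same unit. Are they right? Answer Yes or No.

Left side:
  C = A·s = s·A (charge = current × time).
  Pa = N/m² (pressure = force per area),
      = kg·m⁻¹·s⁻².
  T = Wb/m² (flux density = flux per area),
      = kg·s⁻²·A⁻¹.
  Combining: C·Pa·T = (s·A) · (kg·m⁻¹·s⁻²) · (kg·s⁻²·A⁻¹) = kg²·m⁻¹·s⁻³.
Right side:
  Hz = s⁻¹.
  Pa = kg·m⁻¹·s⁻².
  Ω = kg·m²·s⁻³·A⁻².
  C = s·A.
  H = kg·m²·s⁻²·A⁻².
  So H⁻¹ = kg⁻¹·m⁻²·s²·A².
  T = kg·s⁻²·A⁻¹.
  Combining: Hz·Pa·Ω·C·s²·H⁻¹·T = s⁻¹ · (kg·m⁻¹·s⁻²) · (kg·m²·s⁻³·A⁻²) · (s·A) · s² · (kg⁻¹·m⁻²·s²·A²) · (kg·s⁻²·A⁻¹) = kg²·m⁻¹·s⁻³.
Both reduce to kg²·m⁻¹·s⁻³.

Yes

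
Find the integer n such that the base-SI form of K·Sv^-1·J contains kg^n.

1

Sv = m²·s⁻².
So Sv⁻¹ = m⁻²·s².
J = kg·m²·s⁻².
Combining: K·Sv⁻¹·J = K · (m⁻²·s²) · (kg·m²·s⁻²) = kg·K.
The exponent of kg is 1.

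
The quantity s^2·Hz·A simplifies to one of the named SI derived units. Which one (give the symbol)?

Hz = s⁻¹.
Combining: s²·Hz·A = s² · s⁻¹ · A = s·A.
s·A is the base-SI form of the coulomb.

C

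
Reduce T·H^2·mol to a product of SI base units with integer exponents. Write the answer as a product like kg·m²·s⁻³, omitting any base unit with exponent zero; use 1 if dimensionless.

kg³·m⁴·s⁻⁶·A⁻⁵·mol

T = Wb/m² (flux density = flux per area),
    = kg·s⁻²·A⁻¹.
H = Wb/A (inductance = flux per current),
    = kg·m²·s⁻²·A⁻².
So H² = kg²·m⁴·s⁻⁴·A⁻⁴.
Combining: T·H²·mol = (kg·s⁻²·A⁻¹) · (kg²·m⁴·s⁻⁴·A⁻⁴) · mol = kg³·m⁴·s⁻⁶·A⁻⁵·mol.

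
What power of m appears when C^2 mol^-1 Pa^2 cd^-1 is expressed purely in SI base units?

-2

C = A·s = s·A (charge = current × time).
So C² = s²·A².
Pa = N/m² (pressure = force per area),
    = kg·m⁻¹·s⁻².
So Pa² = kg²·m⁻²·s⁻⁴.
Combining: C²·mol⁻¹·Pa²·cd⁻¹ = (s²·A²) · mol⁻¹ · (kg²·m⁻²·s⁻⁴) · cd⁻¹ = kg²·m⁻²·s⁻²·A²·mol⁻¹·cd⁻¹.
The exponent of m is -2.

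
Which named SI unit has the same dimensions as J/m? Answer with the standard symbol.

J = N·m (work = force × distance),
    = kg·m²·s⁻².
Combining: m⁻¹·J = m⁻¹ · (kg·m²·s⁻²) = kg·m·s⁻².
kg·m·s⁻² is the base-SI form of the newton.

N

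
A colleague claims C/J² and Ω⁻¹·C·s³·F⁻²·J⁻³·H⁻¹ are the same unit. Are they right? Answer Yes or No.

Left side:
  C = s·A.
  J = kg·m²·s⁻².
  So J⁻² = kg⁻²·m⁻⁴·s⁴.
  Combining: C·J⁻² = (s·A) · (kg⁻²·m⁻⁴·s⁴) = kg⁻²·m⁻⁴·s⁵·A.
Right side:
  Ω = V/A (resistance = voltage per current),
      = kg·m²·s⁻³·A⁻².
  So Ω⁻¹ = kg⁻¹·m⁻²·s³·A².
  C = A·s = s·A (charge = current × time).
  F = C/V (capacitance = charge per voltage),
      = A·s/(kg·m²·s⁻³·A⁻¹) (substituting C and V),
      = kg⁻¹·m⁻²·s⁴·A².
  So F⁻² = kg²·m⁴·s⁻⁸·A⁻⁴.
  J = N·m (work = force × distance),
      = kg·m²·s⁻².
  So J⁻³ = kg⁻³·m⁻⁶·s⁶.
  H = Wb/A (inductance = flux per current),
      = kg·m²·s⁻²·A⁻².
  So H⁻¹ = kg⁻¹·m⁻²·s²·A².
  Combining: Ω⁻¹·C·s³·F⁻²·J⁻³·H⁻¹ = (kg⁻¹·m⁻²·s³·A²) · (s·A) · s³ · (kg²·m⁴·s⁻⁸·A⁻⁴) · (kg⁻³·m⁻⁶·s⁶) · (kg⁻¹·m⁻²·s²·A²) = kg⁻³·m⁻⁶·s⁷·A.
Left is kg⁻²·m⁻⁴·s⁵·A; right is kg⁻³·m⁻⁶·s⁷·A — different.

No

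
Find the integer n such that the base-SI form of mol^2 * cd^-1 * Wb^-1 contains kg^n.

Wb = V·s (flux: a volt is a weber per second),
    = kg·m²·s⁻²·A⁻¹.
So Wb⁻¹ = kg⁻¹·m⁻²·s²·A.
Combining: mol²·cd⁻¹·Wb⁻¹ = mol² · cd⁻¹ · (kg⁻¹·m⁻²·s²·A) = kg⁻¹·m⁻²·s²·A·mol²·cd⁻¹.
The exponent of kg is -1.

-1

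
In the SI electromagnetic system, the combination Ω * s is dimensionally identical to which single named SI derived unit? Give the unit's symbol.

H

Ω = kg·m²·s⁻³·A⁻².
Combining: Ω·s = (kg·m²·s⁻³·A⁻²) · s = kg·m²·s⁻²·A⁻².
kg·m²·s⁻²·A⁻² is the base-SI form of the henry.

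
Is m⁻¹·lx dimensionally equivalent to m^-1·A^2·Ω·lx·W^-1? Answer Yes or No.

Yes

Left side:
  lx = m⁻²·cd.
  Combining: m⁻¹·lx = m⁻¹ · (m⁻²·cd) = m⁻³·cd.
Right side:
  Ω = V/A (resistance = voltage per current),
      = kg·m²·s⁻³·A⁻².
  lx = lm/m² (illuminance = luminous flux per area),
      = m⁻²·cd.
  W = J/s (power = energy per time),
      = kg·m²·s⁻³.
  So W⁻¹ = kg⁻¹·m⁻²·s³.
  Combining: m⁻¹·A²·Ω·lx·W⁻¹ = m⁻¹ · A² · (kg·m²·s⁻³·A⁻²) · (m⁻²·cd) · (kg⁻¹·m⁻²·s³) = m⁻³·cd.
Both reduce to m⁻³·cd.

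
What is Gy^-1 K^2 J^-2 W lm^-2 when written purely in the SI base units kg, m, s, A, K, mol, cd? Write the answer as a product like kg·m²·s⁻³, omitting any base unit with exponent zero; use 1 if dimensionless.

Gy = J/kg (absorbed dose = energy per mass),
    = m²·s⁻².
So Gy⁻¹ = m⁻²·s².
J = N·m (work = force × distance),
    = kg·m²·s⁻².
So J⁻² = kg⁻²·m⁻⁴·s⁴.
W = J/s (power = energy per time),
    = kg·m²·s⁻³.
lm = cd·sr = cd (luminous flux; sr is dimensionless).
So lm⁻² = cd⁻².
Combining: Gy⁻¹·K²·J⁻²·W·lm⁻² = (m⁻²·s²) · K² · (kg⁻²·m⁻⁴·s⁴) · (kg·m²·s⁻³) · cd⁻² = kg⁻¹·m⁻⁴·s³·K²·cd⁻².

kg⁻¹·m⁻⁴·s³·K²·cd⁻²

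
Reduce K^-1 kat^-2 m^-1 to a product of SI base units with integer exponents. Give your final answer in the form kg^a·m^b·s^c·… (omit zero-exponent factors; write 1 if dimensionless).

kat = mol/s = s⁻¹·mol (catalytic activity).
So kat⁻² = s²·mol⁻².
Combining: K⁻¹·kat⁻²·m⁻¹ = K⁻¹ · (s²·mol⁻²) · m⁻¹ = m⁻¹·s²·K⁻¹·mol⁻².

m⁻¹·s²·K⁻¹·mol⁻²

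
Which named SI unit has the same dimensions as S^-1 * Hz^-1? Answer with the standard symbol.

S = 1/Ω (conductance is reciprocal resistance),
    = kg⁻¹·m⁻²·s³·A².
So S⁻¹ = kg·m²·s⁻³·A⁻².
Hz = 1/s = s⁻¹ (frequency is cycles per second).
So Hz⁻¹ = s.
Combining: S⁻¹·Hz⁻¹ = (kg·m²·s⁻³·A⁻²) · s = kg·m²·s⁻²·A⁻².
kg·m²·s⁻²·A⁻² is the base-SI form of the henry.

H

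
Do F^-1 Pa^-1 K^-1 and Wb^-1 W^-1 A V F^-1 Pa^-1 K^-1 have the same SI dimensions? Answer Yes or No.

No

Left side:
  F = kg⁻¹·m⁻²·s⁴·A².
  So F⁻¹ = kg·m²·s⁻⁴·A⁻².
  Pa = kg·m⁻¹·s⁻².
  So Pa⁻¹ = kg⁻¹·m·s².
  Combining: F⁻¹·Pa⁻¹·K⁻¹ = (kg·m²·s⁻⁴·A⁻²) · (kg⁻¹·m·s²) · K⁻¹ = m³·s⁻²·A⁻²·K⁻¹.
Right side:
  Wb = V·s (flux: a volt is a weber per second),
      = kg·m²·s⁻²·A⁻¹.
  So Wb⁻¹ = kg⁻¹·m⁻²·s²·A.
  W = J/s (power = energy per time),
      = kg·m²·s⁻³.
  So W⁻¹ = kg⁻¹·m⁻²·s³.
  V = W/A (potential = power per current),
      = kg·m²·s⁻³·A⁻¹.
  F = C/V (capacitance = charge per voltage),
      = A·s/(kg·m²·s⁻³·A⁻¹) (substituting C and V),
      = kg⁻¹·m⁻²·s⁴·A².
  So F⁻¹ = kg·m²·s⁻⁴·A⁻².
  Pa = N/m² (pressure = force per area),
      = kg·m⁻¹·s⁻².
  So Pa⁻¹ = kg⁻¹·m·s².
  Combining: Wb⁻¹·W⁻¹·A·V·F⁻¹·Pa⁻¹·K⁻¹ = (kg⁻¹·m⁻²·s²·A) · (kg⁻¹·m⁻²·s³) · A · (kg·m²·s⁻³·A⁻¹) · (kg·m²·s⁻⁴·A⁻²) · (kg⁻¹·m·s²) · K⁻¹ = kg⁻¹·m·A⁻¹·K⁻¹.
Left is m³·s⁻²·A⁻²·K⁻¹; right is kg⁻¹·m·A⁻¹·K⁻¹ — different.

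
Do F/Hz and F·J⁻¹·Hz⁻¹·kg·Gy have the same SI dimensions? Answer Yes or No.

Left side:
  Hz = s⁻¹.
  So Hz⁻¹ = s.
  F = kg⁻¹·m⁻²·s⁴·A².
  Combining: Hz⁻¹·F = s · (kg⁻¹·m⁻²·s⁴·A²) = kg⁻¹·m⁻²·s⁵·A².
Right side:
  F = kg⁻¹·m⁻²·s⁴·A².
  J = kg·m²·s⁻².
  So J⁻¹ = kg⁻¹·m⁻²·s².
  Hz = s⁻¹.
  So Hz⁻¹ = s.
  Gy = m²·s⁻².
  Combining: F·J⁻¹·Hz⁻¹·kg·Gy = (kg⁻¹·m⁻²·s⁴·A²) · (kg⁻¹·m⁻²·s²) · s · kg · (m²·s⁻²) = kg⁻¹·m⁻²·s⁵·A².
Both reduce to kg⁻¹·m⁻²·s⁵·A².

Yes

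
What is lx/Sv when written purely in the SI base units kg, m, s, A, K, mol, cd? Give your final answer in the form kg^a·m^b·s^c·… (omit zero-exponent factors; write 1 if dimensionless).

lx = lm/m² (illuminance = luminous flux per area),
    = m⁻²·cd.
Sv = J/kg (equivalent dose = energy per mass),
    = m²·s⁻².
So Sv⁻¹ = m⁻²·s².
Combining: lx·Sv⁻¹ = (m⁻²·cd) · (m⁻²·s²) = m⁻⁴·s²·cd.

m⁻⁴·s²·cd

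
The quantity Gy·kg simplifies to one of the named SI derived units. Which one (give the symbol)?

Gy = J/kg (absorbed dose = energy per mass),
    = m²·s⁻².
Combining: Gy·kg = (m²·s⁻²) · kg = kg·m²·s⁻².
kg·m²·s⁻² is the base-SI form of the joule.

J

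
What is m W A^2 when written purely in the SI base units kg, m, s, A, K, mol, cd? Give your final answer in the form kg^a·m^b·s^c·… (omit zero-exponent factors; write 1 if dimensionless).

W = J/s (power = energy per time),
    = kg·m²·s⁻³.
Combining: m·W·A² = m · (kg·m²·s⁻³) · A² = kg·m³·s⁻³·A².

kg·m³·s⁻³·A²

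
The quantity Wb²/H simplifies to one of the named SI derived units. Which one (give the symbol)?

J

Wb = V·s (flux: a volt is a weber per second),
    = kg·m²·s⁻²·A⁻¹.
So Wb² = kg²·m⁴·s⁻⁴·A⁻².
H = Wb/A (inductance = flux per current),
    = kg·m²·s⁻²·A⁻².
So H⁻¹ = kg⁻¹·m⁻²·s²·A².
Combining: Wb²·H⁻¹ = (kg²·m⁴·s⁻⁴·A⁻²) · (kg⁻¹·m⁻²·s²·A²) = kg·m²·s⁻².
kg·m²·s⁻² is the base-SI form of the joule.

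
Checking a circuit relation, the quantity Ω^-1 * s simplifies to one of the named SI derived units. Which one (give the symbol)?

Ω = V/A (resistance = voltage per current),
    = kg·m²·s⁻³·A⁻².
So Ω⁻¹ = kg⁻¹·m⁻²·s³·A².
Combining: Ω⁻¹·s = (kg⁻¹·m⁻²·s³·A²) · s = kg⁻¹·m⁻²·s⁴·A².
kg⁻¹·m⁻²·s⁴·A² is the base-SI form of the farad.

F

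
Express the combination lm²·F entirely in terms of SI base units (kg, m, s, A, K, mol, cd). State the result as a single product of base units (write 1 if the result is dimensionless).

kg⁻¹·m⁻²·s⁴·A²·cd²

lm = cd·sr = cd (luminous flux; sr is dimensionless).
So lm² = cd².
F = C/V (capacitance = charge per voltage),
    = A·s/(kg·m²·s⁻³·A⁻¹) (substituting C and V),
    = kg⁻¹·m⁻²·s⁴·A².
Combining: lm²·F = cd² · (kg⁻¹·m⁻²·s⁴·A²) = kg⁻¹·m⁻²·s⁴·A²·cd².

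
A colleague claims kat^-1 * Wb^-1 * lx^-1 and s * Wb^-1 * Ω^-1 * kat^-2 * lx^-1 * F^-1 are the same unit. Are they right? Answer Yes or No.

No

Left side:
  kat = s⁻¹·mol.
  So kat⁻¹ = s·mol⁻¹.
  Wb = kg·m²·s⁻²·A⁻¹.
  So Wb⁻¹ = kg⁻¹·m⁻²·s²·A.
  lx = m⁻²·cd.
  So lx⁻¹ = m²·cd⁻¹.
  Combining: kat⁻¹·Wb⁻¹·lx⁻¹ = (s·mol⁻¹) · (kg⁻¹·m⁻²·s²·A) · (m²·cd⁻¹) = kg⁻¹·s³·A·mol⁻¹·cd⁻¹.
Right side:
  Wb = V·s (flux: a volt is a weber per second),
      = kg·m²·s⁻²·A⁻¹.
  So Wb⁻¹ = kg⁻¹·m⁻²·s²·A.
  Ω = V/A (resistance = voltage per current),
      = kg·m²·s⁻³·A⁻².
  So Ω⁻¹ = kg⁻¹·m⁻²·s³·A².
  kat = mol/s = s⁻¹·mol (catalytic activity).
  So kat⁻² = s²·mol⁻².
  lx = lm/m² (illuminance = luminous flux per area),
      = m⁻²·cd.
  So lx⁻¹ = m²·cd⁻¹.
  F = C/V (capacitance = charge per voltage),
      = A·s/(kg·m²·s⁻³·A⁻¹) (substituting C and V),
      = kg⁻¹·m⁻²·s⁴·A².
  So F⁻¹ = kg·m²·s⁻⁴·A⁻².
  Combining: s·Wb⁻¹·Ω⁻¹·kat⁻²·lx⁻¹·F⁻¹ = s · (kg⁻¹·m⁻²·s²·A) · (kg⁻¹·m⁻²·s³·A²) · (s²·mol⁻²) · (m²·cd⁻¹) · (kg·m²·s⁻⁴·A⁻²) = kg⁻¹·s⁴·A·mol⁻²·cd⁻¹.
Left is kg⁻¹·s³·A·mol⁻¹·cd⁻¹; right is kg⁻¹·s⁴·A·mol⁻²·cd⁻¹ — different.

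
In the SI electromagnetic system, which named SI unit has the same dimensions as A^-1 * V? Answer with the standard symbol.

Ω

V = W/A (potential = power per current),
    = kg·m²·s⁻³·A⁻¹.
Combining: A⁻¹·V = A⁻¹ · (kg·m²·s⁻³·A⁻¹) = kg·m²·s⁻³·A⁻².
kg·m²·s⁻³·A⁻² is the base-SI form of the ohm.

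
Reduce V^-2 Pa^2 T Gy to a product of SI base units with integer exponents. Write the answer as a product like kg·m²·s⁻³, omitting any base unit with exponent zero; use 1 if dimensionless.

V = W/A (potential = power per current),
    = kg·m²·s⁻³·A⁻¹.
So V⁻² = kg⁻²·m⁻⁴·s⁶·A².
Pa = N/m² (pressure = force per area),
    = kg·m⁻¹·s⁻².
So Pa² = kg²·m⁻²·s⁻⁴.
T = Wb/m² (flux density = flux per area),
    = kg·s⁻²·A⁻¹.
Gy = J/kg (absorbed dose = energy per mass),
    = m²·s⁻².
Combining: V⁻²·Pa²·T·Gy = (kg⁻²·m⁻⁴·s⁶·A²) · (kg²·m⁻²·s⁻⁴) · (kg·s⁻²·A⁻¹) · (m²·s⁻²) = kg·m⁻⁴·s⁻²·A.

kg·m⁻⁴·s⁻²·A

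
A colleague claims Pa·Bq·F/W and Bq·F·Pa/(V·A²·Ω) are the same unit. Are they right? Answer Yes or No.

Left side:
  Pa = kg·m⁻¹·s⁻².
  W = kg·m²·s⁻³.
  So W⁻¹ = kg⁻¹·m⁻²·s³.
  Bq = s⁻¹.
  F = kg⁻¹·m⁻²·s⁴·A².
  Combining: Pa·W⁻¹·Bq·F = (kg·m⁻¹·s⁻²) · (kg⁻¹·m⁻²·s³) · s⁻¹ · (kg⁻¹·m⁻²·s⁴·A²) = kg⁻¹·m⁻⁵·s⁴·A².
Right side:
  Bq = s⁻¹.
  V = kg·m²·s⁻³·A⁻¹.
  So V⁻¹ = kg⁻¹·m⁻²·s³·A.
  F = kg⁻¹·m⁻²·s⁴·A².
  Ω = kg·m²·s⁻³·A⁻².
  So Ω⁻¹ = kg⁻¹·m⁻²·s³·A².
  Pa = kg·m⁻¹·s⁻².
  Combining: Bq·V⁻¹·A⁻²·F·Ω⁻¹·Pa = s⁻¹ · (kg⁻¹·m⁻²·s³·A) · A⁻² · (kg⁻¹·m⁻²·s⁴·A²) · (kg⁻¹·m⁻²·s³·A²) · (kg·m⁻¹·s⁻²) = kg⁻²·m⁻⁷·s⁷·A³.
Left is kg⁻¹·m⁻⁵·s⁴·A²; right is kg⁻²·m⁻⁷·s⁷·A³ — different.

No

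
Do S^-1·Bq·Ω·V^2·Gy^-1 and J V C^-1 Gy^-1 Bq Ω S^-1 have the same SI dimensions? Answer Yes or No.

Yes

Left side:
  S = 1/Ω (conductance is reciprocal resistance),
      = kg⁻¹·m⁻²·s³·A².
  So S⁻¹ = kg·m²·s⁻³·A⁻².
  Bq = 1/s = s⁻¹ (activity is decays per second).
  Ω = V/A (resistance = voltage per current),
      = kg·m²·s⁻³·A⁻².
  V = W/A (potential = power per current),
      = kg·m²·s⁻³·A⁻¹.
  So V² = kg²·m⁴·s⁻⁶·A⁻².
  Gy = J/kg (absorbed dose = energy per mass),
      = m²·s⁻².
  So Gy⁻¹ = m⁻²·s².
  Combining: S⁻¹·Bq·Ω·V²·Gy⁻¹ = (kg·m²·s⁻³·A⁻²) · s⁻¹ · (kg·m²·s⁻³·A⁻²) · (kg²·m⁴·s⁻⁶·A⁻²) · (m⁻²·s²) = kg⁴·m⁶·s⁻¹¹·A⁻⁶.
Right side:
  J = kg·m²·s⁻².
  V = kg·m²·s⁻³·A⁻¹.
  C = s·A.
  So C⁻¹ = s⁻¹·A⁻¹.
  Gy = m²·s⁻².
  So Gy⁻¹ = m⁻²·s².
  Bq = s⁻¹.
  Ω = kg·m²·s⁻³·A⁻².
  S = kg⁻¹·m⁻²·s³·A².
  So S⁻¹ = kg·m²·s⁻³·A⁻².
  Combining: J·V·C⁻¹·Gy⁻¹·Bq·Ω·S⁻¹ = (kg·m²·s⁻²) · (kg·m²·s⁻³·A⁻¹) · (s⁻¹·A⁻¹) · (m⁻²·s²) · s⁻¹ · (kg·m²·s⁻³·A⁻²) · (kg·m²·s⁻³·A⁻²) = kg⁴·m⁶·s⁻¹¹·A⁻⁶.
Both reduce to kg⁴·m⁶·s⁻¹¹·A⁻⁶.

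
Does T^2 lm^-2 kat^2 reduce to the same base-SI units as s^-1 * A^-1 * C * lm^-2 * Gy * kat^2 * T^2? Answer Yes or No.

No

Left side:
  T = Wb/m² (flux density = flux per area),
      = kg·s⁻²·A⁻¹.
  So T² = kg²·s⁻⁴·A⁻².
  lm = cd·sr = cd (luminous flux; sr is dimensionless).
  So lm⁻² = cd⁻².
  kat = mol/s = s⁻¹·mol (catalytic activity).
  So kat² = s⁻²·mol².
  Combining: T²·lm⁻²·kat² = (kg²·s⁻⁴·A⁻²) · cd⁻² · (s⁻²·mol²) = kg²·s⁻⁶·A⁻²·mol²·cd⁻².
Right side:
  C = s·A.
  lm = cd.
  So lm⁻² = cd⁻².
  Gy = m²·s⁻².
  kat = s⁻¹·mol.
  So kat² = s⁻²·mol².
  T = kg·s⁻²·A⁻¹.
  So T² = kg²·s⁻⁴·A⁻².
  Combining: s⁻¹·A⁻¹·C·lm⁻²·Gy·kat²·T² = s⁻¹ · A⁻¹ · (s·A) · cd⁻² · (m²·s⁻²) · (s⁻²·mol²) · (kg²·s⁻⁴·A⁻²) = kg²·m²·s⁻⁸·A⁻²·mol²·cd⁻².
Left is kg²·s⁻⁶·A⁻²·mol²·cd⁻²; right is kg²·m²·s⁻⁸·A⁻²·mol²·cd⁻² — different.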